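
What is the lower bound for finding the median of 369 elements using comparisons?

To find the median of 369 elements, every element must be compared at least once, so the lower bound is Omega(n). The BFPRT algorithm achieves O(n), making this tight.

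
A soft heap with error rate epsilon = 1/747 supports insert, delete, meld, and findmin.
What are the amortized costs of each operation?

Soft heaps (Chazelle) allow up to an epsilon = 1/747 fraction of elements to have corrupted (raised) keys. Insert is O(log(1/epsilon)) = O(log 747) amortized -- the structure maintains heap-ordered binary trees of rank bounded by O(log(1/epsilon)). Meld concatenates root lists: O(1) amortized. Delete and findmin are O(1) amortized.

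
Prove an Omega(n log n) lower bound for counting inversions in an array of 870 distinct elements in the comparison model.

Decision-tree argument: at any leaf, the comparisons made (with transitivity) must totally order all 870 elements -- otherwise some pair (i,j) is unordered, and an adversary can present two inputs agreeing on every comparison made but with that pair flipped, changing the inversion count by 1, so the leaf's output is wrong on one of them. Hence the tree has >= 870! leaves and height >= log_2(870!) = Omega(n log n). Modified merge sort achieves O(n log n).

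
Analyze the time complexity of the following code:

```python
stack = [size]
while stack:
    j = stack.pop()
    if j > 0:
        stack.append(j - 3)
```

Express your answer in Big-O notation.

Time complexity: O(n).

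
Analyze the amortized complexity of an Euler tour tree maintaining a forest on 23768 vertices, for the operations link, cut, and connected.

An Euler tour tree stores each tree's Euler tour as a balanced BST keyed by tour position. On 23768 vertices: link concatenates two tours via O(1) splits/joins of size <= 2*23768 (O(log n)); cut splits the tour at the two occurrences of the edge (O(log n)); connected compares BST roots (O(log n) to find the root). All O(log n) amortized.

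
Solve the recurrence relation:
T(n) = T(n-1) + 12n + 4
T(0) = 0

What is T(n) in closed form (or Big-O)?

Dominant term in sum is 12*sum(i, i=1..n) = 12*n*(n+1)/2 = O(n^2).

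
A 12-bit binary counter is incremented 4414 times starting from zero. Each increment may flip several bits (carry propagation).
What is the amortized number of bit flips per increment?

Bit i flips on every 2^i-th increment, so over 4414 increments bit i flips floor(4414/2^i) times. Summing over i: total flips < 2 * 4414. Amortized: < 2 = O(1) per increment.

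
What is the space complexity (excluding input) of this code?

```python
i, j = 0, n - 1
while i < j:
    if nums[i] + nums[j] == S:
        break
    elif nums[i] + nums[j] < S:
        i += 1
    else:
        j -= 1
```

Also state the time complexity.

Space complexity: O(1).
Only a constant amount of auxiliary storage is used; nothing grows with n.
Time complexity: O(n).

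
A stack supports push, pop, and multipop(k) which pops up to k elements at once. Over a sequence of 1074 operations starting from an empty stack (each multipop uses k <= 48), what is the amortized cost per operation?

Each element is pushed exactly once and popped at most once (whether by pop or as part of a multipop). So the total number of individual pops over the whole sequence is at most the number of pushes, which is at most 1074. Total work <= 2 * 1074, hence O(1) amortized per operation.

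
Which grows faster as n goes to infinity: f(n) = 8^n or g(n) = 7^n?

f(n) = 8^n grows faster: (8/7)^n -> infinity since 8/7 > 1.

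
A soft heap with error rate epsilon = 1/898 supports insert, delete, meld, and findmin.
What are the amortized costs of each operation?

Soft heaps (Chazelle) allow up to an epsilon = 1/898 fraction of elements to have corrupted (raised) keys. Insert is O(log(1/epsilon)) = O(log 898) amortized -- the structure maintains heap-ordered binary trees of rank bounded by O(log(1/epsilon)). Meld concatenates root lists: O(1) amortized. Delete and findmin are O(1) amortized.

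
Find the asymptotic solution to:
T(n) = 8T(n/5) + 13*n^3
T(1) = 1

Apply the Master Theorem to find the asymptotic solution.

a=8, b=5, f(n)=13*n^3. log_5(8) = 1.292 < 3. Case 3: T(n) = O(n^3).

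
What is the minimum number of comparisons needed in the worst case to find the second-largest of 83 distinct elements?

Lower bound: finding the max needs 83-1 comparisons. By the adversary weight-doubling argument, the max must personally win >= ceil(log_2(83)) = 7 comparisons; the 2nd-largest is among those 7 losers, needing 7-1 more comparisons. Total >= 83-1 + 7-1 = 88. A balanced knockout tournament achieves this.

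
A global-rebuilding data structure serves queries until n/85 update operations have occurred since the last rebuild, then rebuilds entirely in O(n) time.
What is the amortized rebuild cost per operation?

The O(n) rebuild is triggered by n/85 operations, so each contributes O(n)/(n/85) = O(85) = O(1) to the rebuild cost.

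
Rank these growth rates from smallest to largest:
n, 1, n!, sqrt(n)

Ordered by growth rate: 1 < sqrt(n) < n < n!.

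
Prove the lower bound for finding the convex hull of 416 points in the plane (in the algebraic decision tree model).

Reduction from sorting: given 416 numbers x_1,...,x_{416}, map x_i to the point (x_i, x_i^2) on the parabola y = x^2. All points are on the convex hull, and walking the hull gives them in sorted x-order. Since sorting requires Omega(n log n), so does planar convex hull.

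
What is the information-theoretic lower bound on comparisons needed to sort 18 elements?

There are 18! = 6402373705728000 possible orderings. Each comparison gives 1 bit. We need at least ceil(log_2(6402373705728000)) = 53 comparisons.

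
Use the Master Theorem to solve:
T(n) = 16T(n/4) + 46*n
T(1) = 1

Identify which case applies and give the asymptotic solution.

a=16, b=4, f(n)=46*n.
log_4(16) = 2 > 1.
Since f(n) = O(n^1) is polynomially smaller than n^2, Case 1 applies.
T(n) = Theta(n^2).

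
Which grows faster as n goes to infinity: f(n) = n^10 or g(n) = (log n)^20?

f(n) = n^10 grows faster: any positive polynomial dominates any polylog.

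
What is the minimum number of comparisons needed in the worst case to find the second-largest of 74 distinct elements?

Lower bound: finding the max needs 74-1 comparisons. By the adversary weight-doubling argument, the max must personally win >= ceil(log_2(74)) = 7 comparisons; the 2nd-largest is among those 7 losers, needing 7-1 more comparisons. Total >= 74-1 + 7-1 = 79. A balanced knockout tournament achieves this.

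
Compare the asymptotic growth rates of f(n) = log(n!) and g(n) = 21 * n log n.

f(n) = log(n!) and g(n) = 21 * n log n are Theta of each other: Stirling: log(n!) = n log n - n + O(log n) = Theta(n log n); the constant 21 doesn't change the Theta class.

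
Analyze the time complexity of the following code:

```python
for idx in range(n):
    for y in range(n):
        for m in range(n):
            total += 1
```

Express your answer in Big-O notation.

Time complexity: O(n^3).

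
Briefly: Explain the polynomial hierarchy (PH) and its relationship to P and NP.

The polynomial hierarchy is a tower of complexity classes: Sigma_0^P = Pi_0^P = P, Sigma_1^P = NP, Pi_1^P = co-NP, and Sigma_{k+1}^P = NP^{Sigma_k^P}. PH is contained in PSPACE. If any level collapses (Sigma_k = Pi_k), the entire hierarchy collapses to that level.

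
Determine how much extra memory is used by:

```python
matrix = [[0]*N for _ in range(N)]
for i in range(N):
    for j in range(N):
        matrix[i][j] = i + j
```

Space complexity: O(n^2).
A 2D structure of size n x n is allocated.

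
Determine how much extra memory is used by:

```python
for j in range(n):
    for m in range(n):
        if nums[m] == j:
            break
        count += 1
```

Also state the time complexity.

Space complexity: O(1).
Only a constant amount of auxiliary storage is used; nothing grows with n.
Time complexity: O(n^2).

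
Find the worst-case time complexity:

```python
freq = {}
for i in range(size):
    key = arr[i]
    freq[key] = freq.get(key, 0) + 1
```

Time complexity: O(n).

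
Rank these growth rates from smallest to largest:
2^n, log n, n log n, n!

Ordered by growth rate: log n < n log n < 2^n < n!.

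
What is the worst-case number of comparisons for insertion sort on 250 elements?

Insertion sort on reverse-sorted input: 1 + 2 + ... + (250-1) = 31125 comparisons.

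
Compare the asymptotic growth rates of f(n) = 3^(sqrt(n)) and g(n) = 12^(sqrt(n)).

g(n) = 12^(sqrt(n)) grows faster: ratio is (12/3)^(sqrt(n)) -> infinity since 12/3 > 1.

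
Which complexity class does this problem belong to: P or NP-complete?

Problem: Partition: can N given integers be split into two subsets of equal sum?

This problem is NP-complete: Subset Sum reduces to it (one of Karp's 21 NP-complete problems).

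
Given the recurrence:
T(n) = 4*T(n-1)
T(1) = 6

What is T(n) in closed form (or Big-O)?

Each step multiplies by 4. T(n) = T(1)*4^(n-1) = 6*4^(n-1).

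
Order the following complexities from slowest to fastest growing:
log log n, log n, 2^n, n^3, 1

Ordered by growth rate: 1 < log log n < log n < n^3 < 2^n.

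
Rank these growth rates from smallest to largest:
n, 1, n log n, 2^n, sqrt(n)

Ordered by growth rate: 1 < sqrt(n) < n < n log n < 2^n.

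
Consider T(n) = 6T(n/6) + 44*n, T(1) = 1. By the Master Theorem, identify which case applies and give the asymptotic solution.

a=6, b=6, f(n)=44*n.
log_6(6) = 1, so n^(log_b(a)) = n.
f(n) = Theta(n), so Case 2 applies.
T(n) = Theta(n log n).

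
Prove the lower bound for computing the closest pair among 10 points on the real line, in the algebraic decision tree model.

Reduction from element distinctness: given 10 reals, the closest-pair distance is 0 iff two are equal. Element distinctness has an Omega(n log n) lower bound in the algebraic decision tree model (Ben-Or). Therefore closest pair on a line also requires Omega(n log n). Sorting then a linear scan achieves this.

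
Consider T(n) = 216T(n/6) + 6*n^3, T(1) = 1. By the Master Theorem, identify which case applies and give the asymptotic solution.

a=216, b=6, f(n)=6*n^3.
log_6(216) = 3, so n^(log_b(a)) = n^3.
f(n) = Theta(n^3), so Case 2 applies.
T(n) = Theta(n^3 log n).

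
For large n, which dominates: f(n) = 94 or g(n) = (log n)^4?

g(n) = (log n)^4 grows faster: any unbounded function dominates a constant.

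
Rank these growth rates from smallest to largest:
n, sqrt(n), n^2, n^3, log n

Ordered by growth rate: log n < sqrt(n) < n < n^2 < n^3.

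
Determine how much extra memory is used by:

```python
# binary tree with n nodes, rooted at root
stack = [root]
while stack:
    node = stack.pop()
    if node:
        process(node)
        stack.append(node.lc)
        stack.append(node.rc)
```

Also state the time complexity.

Space complexity: O(n).
Auxiliary storage grows linearly with the input size n in the worst case.
Time complexity: O(n).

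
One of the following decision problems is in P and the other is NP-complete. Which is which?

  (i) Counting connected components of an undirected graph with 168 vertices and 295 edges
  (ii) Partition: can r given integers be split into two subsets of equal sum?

(i) is P: BFS/DFS visits each vertex and edge once: O(V+E).
(ii) is NP-complete: Subset Sum reduces to it (one of Karp's 21 NP-complete problems).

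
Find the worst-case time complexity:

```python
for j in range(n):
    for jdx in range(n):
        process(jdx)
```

Time complexity: O(n^2).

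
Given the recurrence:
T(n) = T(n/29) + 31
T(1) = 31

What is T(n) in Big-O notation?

Each step divides n by 29 and adds 31. After log_29(n) steps, T(n) = O(log n).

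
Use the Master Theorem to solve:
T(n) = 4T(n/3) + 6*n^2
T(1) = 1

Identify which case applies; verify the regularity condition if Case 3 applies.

a=4, b=3, f(n)=6*n^2.
log_3(4) = 1.262 < 2.
f(n) = Omega(n^(1.262+epsilon)) for some epsilon > 0, so Case 3 is the candidate.
Regularity: a*f(n/b) = 4*6*(n/3)^2 = (4/9)*6*n^2 <= c*f(n) with c = 4/9 < 1. Satisfied.
Case 3: T(n) = Theta(n^2).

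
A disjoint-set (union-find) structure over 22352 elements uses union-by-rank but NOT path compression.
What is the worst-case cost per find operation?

Union-by-rank alone keeps every tree's height <= log_2(22352) ~= 14.4. Each find traverses from a node to its root, costing O(height) = O(log n). Without path compression this bound is tight.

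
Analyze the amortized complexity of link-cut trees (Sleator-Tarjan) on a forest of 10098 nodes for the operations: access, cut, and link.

Link-cut trees represent the forest using splay trees over preferred paths. With potential Phi = sum over nodes of log(size of virtual subtree), each access on 10098 nodes is O(log 10098) = O(log n) amortized by the splay-tree access lemma. Cut and link are O(1) plus one access.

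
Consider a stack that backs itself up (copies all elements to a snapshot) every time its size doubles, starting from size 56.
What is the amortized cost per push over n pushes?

Backups occur at sizes 56, 112, 224, ..., copying 56 + 112 + 224 + ... <= 2n elements total (geometric series). Spread over n pushes, the amortized backup cost is O(1) per push.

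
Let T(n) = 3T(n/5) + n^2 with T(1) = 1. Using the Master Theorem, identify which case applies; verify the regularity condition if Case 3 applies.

a=3, b=5, f(n)=n^2.
log_5(3) = 0.6826 < 2.
f(n) = Omega(n^(0.6826+epsilon)) for some epsilon > 0, so Case 3 is the candidate.
Regularity: a*f(n/b) = 3*1*(n/5)^2 = (3/25)*1*n^2 <= c*f(n) with c = 3/25 < 1. Satisfied.
Case 3: T(n) = Theta(n^2).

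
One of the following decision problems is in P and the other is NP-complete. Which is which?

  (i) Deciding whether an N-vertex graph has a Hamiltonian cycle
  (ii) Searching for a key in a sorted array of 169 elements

(i) is NP-complete: one of Karp's 21 NP-complete problems.
(ii) is P: binary search runs in O(log n).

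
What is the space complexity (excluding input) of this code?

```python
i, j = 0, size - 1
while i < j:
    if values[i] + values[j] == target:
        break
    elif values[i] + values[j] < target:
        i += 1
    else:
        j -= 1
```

Space complexity: O(1).
Only a constant amount of auxiliary storage is used; nothing grows with n.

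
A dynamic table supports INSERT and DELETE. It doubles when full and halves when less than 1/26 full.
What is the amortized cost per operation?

Using potential function Phi = |2*num_items - table_size| when load > 1/2, and Phi = table_size/2 - num_items otherwise. The gap of 1/26 vs 1/2 for shrinking prevents thrashing. Both insert and delete have O(1) amortized cost.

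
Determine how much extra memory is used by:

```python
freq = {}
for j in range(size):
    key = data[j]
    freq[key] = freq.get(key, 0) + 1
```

Space complexity: O(n).
Auxiliary storage grows linearly with the input size n in the worst case.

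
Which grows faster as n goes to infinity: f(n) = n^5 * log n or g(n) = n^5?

f(n) = n^5 * log n grows faster: extra log n factor -> infinity.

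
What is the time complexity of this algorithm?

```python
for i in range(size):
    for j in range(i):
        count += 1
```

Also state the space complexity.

Time complexity: O(n^2).
Space complexity: O(1).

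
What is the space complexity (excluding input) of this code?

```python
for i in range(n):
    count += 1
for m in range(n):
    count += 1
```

Space complexity: O(1).
Only a constant amount of auxiliary storage is used; nothing grows with n.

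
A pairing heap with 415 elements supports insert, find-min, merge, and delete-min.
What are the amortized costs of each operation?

Pairing heaps are self-adjusting heap-ordered trees. Insert and merge link two roots: O(1). Find-min reads the root: O(1). Delete-min removes the root, then pairs children in two passes; amortized cost is O(log 415) = O(log n).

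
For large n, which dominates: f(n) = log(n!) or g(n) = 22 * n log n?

f(n) = log(n!) and g(n) = 22 * n log n are Theta of each other: Stirling: log(n!) = n log n - n + O(log n) = Theta(n log n); the constant 22 doesn't change the Theta class.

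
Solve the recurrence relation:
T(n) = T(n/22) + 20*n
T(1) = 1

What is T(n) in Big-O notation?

Geometric series: 20*n*(1 + 1/22 + 1/22^2 + ...) = O(n). T(n) = O(n).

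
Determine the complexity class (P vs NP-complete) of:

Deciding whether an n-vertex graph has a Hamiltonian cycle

This problem is NP-complete: one of Karp's 21 NP-complete problems.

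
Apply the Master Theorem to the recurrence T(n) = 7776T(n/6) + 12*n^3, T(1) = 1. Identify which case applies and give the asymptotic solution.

a=7776, b=6, f(n)=12*n^3.
log_6(7776) = 5 > 3.
Since f(n) = O(n^3) is polynomially smaller than n^5, Case 1 applies.
T(n) = Theta(n^5).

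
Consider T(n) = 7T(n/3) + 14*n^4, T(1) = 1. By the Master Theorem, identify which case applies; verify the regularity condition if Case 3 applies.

a=7, b=3, f(n)=14*n^4.
log_3(7) = 1.771 < 4.
f(n) = Omega(n^(1.771+epsilon)) for some epsilon > 0, so Case 3 is the candidate.
Regularity: a*f(n/b) = 7*14*(n/3)^4 = (7/81)*14*n^4 <= c*f(n) with c = 7/81 < 1. Satisfied.
Case 3: T(n) = Theta(n^4).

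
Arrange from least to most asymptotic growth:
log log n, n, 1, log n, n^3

Ordered by growth rate: 1 < log log n < log n < n < n^3.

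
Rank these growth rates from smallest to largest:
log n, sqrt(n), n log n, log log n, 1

Ordered by growth rate: 1 < log log n < log n < sqrt(n) < n log n.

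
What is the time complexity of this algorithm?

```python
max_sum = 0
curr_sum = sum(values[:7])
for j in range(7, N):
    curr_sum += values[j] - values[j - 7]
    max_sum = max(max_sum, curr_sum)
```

Time complexity: O(n).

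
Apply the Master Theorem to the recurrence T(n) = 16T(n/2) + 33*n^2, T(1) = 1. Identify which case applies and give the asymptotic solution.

a=16, b=2, f(n)=33*n^2.
log_2(16) = 4 > 2.
Since f(n) = O(n^2) is polynomially smaller than n^4, Case 1 applies.
T(n) = Theta(n^4).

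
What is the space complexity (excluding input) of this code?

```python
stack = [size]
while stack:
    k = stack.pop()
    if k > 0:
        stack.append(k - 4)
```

Space complexity: O(1).
Only a constant amount of auxiliary storage is used; nothing grows with n.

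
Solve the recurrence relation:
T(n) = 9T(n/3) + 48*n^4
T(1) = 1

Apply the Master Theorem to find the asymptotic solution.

a=9, b=3, f(n)=48*n^4. log_3(9) = 2 < 4. Case 3: T(n) = O(n^4).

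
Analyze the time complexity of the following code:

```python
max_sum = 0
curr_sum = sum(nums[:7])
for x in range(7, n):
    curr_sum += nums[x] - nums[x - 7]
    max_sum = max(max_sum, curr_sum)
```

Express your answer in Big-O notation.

Time complexity: O(n).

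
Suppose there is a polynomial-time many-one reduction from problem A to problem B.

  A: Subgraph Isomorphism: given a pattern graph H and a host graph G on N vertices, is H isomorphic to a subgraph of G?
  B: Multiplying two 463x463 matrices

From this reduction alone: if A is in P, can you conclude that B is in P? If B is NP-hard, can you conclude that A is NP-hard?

A poly-time reduction A <=_p B transfers tractability DOWN (B easy => A easy) and hardness UP (A hard => B hard), not the reverse.
From A in P, the reduction alone does NOT give B in P: any problem in P trivially reduces to SAT, yet SAT is not known to be in P.
From B NP-hard, the reduction alone does NOT give A NP-hard: again, easy problems reduce to hard ones.
(Here in fact A is NP-complete and B is in P, so no such reduction is known -- its existence would imply P = NP; the analysis concerns only what the assumed reduction would or would not let you conclude.)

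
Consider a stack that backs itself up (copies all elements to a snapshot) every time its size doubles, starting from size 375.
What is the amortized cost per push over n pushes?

Backups occur at sizes 375, 750, 1500, ..., copying 375 + 750 + 1500 + ... <= 2n elements total (geometric series). Spread over n pushes, the amortized backup cost is O(1) per push.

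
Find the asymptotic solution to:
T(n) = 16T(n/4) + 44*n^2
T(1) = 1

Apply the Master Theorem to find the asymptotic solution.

a=16, b=4, f(n)=44*n^2. log_4(16) = 2. Case 2: T(n) = O(n^2 log n).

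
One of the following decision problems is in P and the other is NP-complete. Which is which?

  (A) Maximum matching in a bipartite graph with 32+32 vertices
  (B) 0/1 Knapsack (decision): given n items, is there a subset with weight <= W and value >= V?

(A) is P: Hopcroft-Karp runs in O(E sqrt(V)).
(B) is NP-complete: reduces from Subset Sum.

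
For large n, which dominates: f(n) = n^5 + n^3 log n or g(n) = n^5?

f(n) = n^5 + n^3 log n and g(n) = n^5 are Theta of each other: the lower-order n^3 log n term is o(n^5); both are Theta(n^5).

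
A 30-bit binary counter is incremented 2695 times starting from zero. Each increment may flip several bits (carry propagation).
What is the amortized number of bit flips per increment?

Bit i flips on every 2^i-th increment, so over 2695 increments bit i flips floor(2695/2^i) times. Summing over i: total flips < 2 * 2695. Amortized: < 2 = O(1) per increment.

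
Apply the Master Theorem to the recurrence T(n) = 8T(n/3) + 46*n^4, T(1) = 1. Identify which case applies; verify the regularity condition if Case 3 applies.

a=8, b=3, f(n)=46*n^4.
log_3(8) = 1.893 < 4.
f(n) = Omega(n^(1.893+epsilon)) for some epsilon > 0, so Case 3 is the candidate.
Regularity: a*f(n/b) = 8*46*(n/3)^4 = (8/81)*46*n^4 <= c*f(n) with c = 8/81 < 1. Satisfied.
Case 3: T(n) = Theta(n^4).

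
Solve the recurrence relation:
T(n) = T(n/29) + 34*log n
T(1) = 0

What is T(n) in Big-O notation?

Each of the log_29(n) levels adds O(log n). T(n) = O(log^2 n).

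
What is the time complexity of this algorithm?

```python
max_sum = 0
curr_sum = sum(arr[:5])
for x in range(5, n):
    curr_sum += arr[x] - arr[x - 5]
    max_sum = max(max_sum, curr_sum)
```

Time complexity: O(n).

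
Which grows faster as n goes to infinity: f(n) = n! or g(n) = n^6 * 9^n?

f(n) = n! grows faster: by Stirling n! ~ (n/e)^n sqrt(2*pi*n); (n/e)^n eventually dominates n^6 * 9^n.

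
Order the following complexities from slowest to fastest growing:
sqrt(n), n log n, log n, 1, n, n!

Ordered by growth rate: 1 < log n < sqrt(n) < n < n log n < n!.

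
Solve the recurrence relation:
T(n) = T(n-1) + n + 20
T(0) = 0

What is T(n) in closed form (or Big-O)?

Dominant term in sum is 1*sum(i, i=1..n) = 1*n*(n+1)/2 = O(n^2).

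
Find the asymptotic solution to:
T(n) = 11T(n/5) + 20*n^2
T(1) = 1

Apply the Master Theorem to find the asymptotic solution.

a=11, b=5, f(n)=20*n^2. log_5(11) = 1.49 < 2. Case 3: T(n) = O(n^2).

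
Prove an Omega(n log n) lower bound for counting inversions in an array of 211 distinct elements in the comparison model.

Decision-tree argument: at any leaf, the comparisons made (with transitivity) must totally order all 211 elements -- otherwise some pair (i,j) is unordered, and an adversary can present two inputs agreeing on every comparison made but with that pair flipped, changing the inversion count by 1, so the leaf's output is wrong on one of them. Hence the tree has >= 211! leaves and height >= log_2(211!) = Omega(n log n). Modified merge sort achieves O(n log n).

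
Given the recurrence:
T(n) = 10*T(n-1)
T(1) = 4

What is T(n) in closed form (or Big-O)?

Each step multiplies by 10. T(n) = T(1)*10^(n-1) = 4*10^(n-1).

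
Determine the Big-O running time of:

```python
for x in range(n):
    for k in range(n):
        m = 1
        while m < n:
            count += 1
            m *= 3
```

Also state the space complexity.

Time complexity: O(n^2 log n).
Space complexity: O(1).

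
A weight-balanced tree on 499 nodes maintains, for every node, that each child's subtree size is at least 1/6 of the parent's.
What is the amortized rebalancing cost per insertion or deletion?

With balance ratio 1/6, tree height is O(log_{6/1}(499)) = O(log n). A rebalance at a node of size s costs O(s) but requires Omega(s) updates in that subtree to retrigger. Summed over the O(log n) ancestors of the touched leaf, amortized rebalancing is O(log n).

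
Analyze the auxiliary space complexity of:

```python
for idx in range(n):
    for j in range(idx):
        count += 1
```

Space complexity: O(1).
Only a constant amount of auxiliary storage is used; nothing grows with n.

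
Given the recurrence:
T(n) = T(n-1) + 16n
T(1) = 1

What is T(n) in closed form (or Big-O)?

Unrolling: T(n) = 1 + 16*(2 + 3 + ... + n) = 1 + 16*(n(n+1)/2 - 1) = O(n^2).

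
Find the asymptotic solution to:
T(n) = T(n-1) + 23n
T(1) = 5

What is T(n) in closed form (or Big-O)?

Unrolling: T(n) = 5 + 23*(2 + 3 + ... + n) = 5 + 23*(n(n+1)/2 - 1) = O(n^2).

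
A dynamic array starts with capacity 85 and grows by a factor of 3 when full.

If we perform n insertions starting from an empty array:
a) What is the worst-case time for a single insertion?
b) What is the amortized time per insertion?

(a) Worst-case single insertion: O(n) -- when the array is full at capacity c, the resize copies all c elements, and c can be Theta(n).
(b) Resizes happen at sizes 85, 255, 765, ... Total copy cost for n insertions: 85 + 255 + ... = O(n) (geometric series with ratio 1/3). Amortized cost per insertion: O(n)/n = O(1).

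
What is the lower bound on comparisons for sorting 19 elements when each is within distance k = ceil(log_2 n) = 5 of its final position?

Partition the 19 positions into floor(n/k) blocks of k = 5 consecutive positions; any permutation within a block keeps every element within k of its final position, so there are at least (k!)^(n/k) distinguishable inputs. Lower bound: log_2((k!)^(n/k)) = (n/k) * log_2(k!) = Theta(n log k); with k = ceil(log_2 n), this is Omega(n log log n).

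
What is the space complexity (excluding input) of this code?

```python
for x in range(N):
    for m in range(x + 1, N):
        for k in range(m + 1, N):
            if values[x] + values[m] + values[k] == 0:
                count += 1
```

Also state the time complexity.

Space complexity: O(1).
Only a constant amount of auxiliary storage is used; nothing grows with n.
Time complexity: O(n^3).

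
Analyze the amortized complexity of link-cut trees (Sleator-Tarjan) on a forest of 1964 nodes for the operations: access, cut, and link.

Link-cut trees represent the forest using splay trees over preferred paths. With potential Phi = sum over nodes of log(size of virtual subtree), each access on 1964 nodes is O(log 1964) = O(log n) amortized by the splay-tree access lemma. Cut and link are O(1) plus one access.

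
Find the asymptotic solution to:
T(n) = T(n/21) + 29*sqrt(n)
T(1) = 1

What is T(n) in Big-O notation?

Each level contributes sqrt(n/21^k). Geometric series with ratio 1/sqrt(21) < 1 sums to O(sqrt(n)).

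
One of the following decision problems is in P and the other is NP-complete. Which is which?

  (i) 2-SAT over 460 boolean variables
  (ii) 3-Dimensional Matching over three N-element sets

(i) is P: 2-SAT is solvable in linear time via implication-graph SCCs.
(ii) is NP-complete: one of Karp's 21 NP-complete problems.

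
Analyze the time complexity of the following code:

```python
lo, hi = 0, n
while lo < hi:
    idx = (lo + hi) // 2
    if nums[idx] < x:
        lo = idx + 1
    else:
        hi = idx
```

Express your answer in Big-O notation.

Time complexity: O(log n).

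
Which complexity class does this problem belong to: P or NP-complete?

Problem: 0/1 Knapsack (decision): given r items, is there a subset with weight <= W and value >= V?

This problem is NP-complete: reduces from Subset Sum.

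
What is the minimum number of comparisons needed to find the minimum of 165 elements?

Finding the minimum requires 164 comparisons, identical reasoning to finding the maximum. Each comparison eliminates one candidate.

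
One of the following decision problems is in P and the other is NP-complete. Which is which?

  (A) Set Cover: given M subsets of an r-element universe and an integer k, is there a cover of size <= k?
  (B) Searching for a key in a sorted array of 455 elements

(A) is NP-complete: one of Karp's 21 NP-complete problems (with k part of the input).
(B) is P: binary search runs in O(log n).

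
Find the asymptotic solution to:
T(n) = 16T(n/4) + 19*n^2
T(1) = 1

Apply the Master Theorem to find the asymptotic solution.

a=16, b=4, f(n)=19*n^2. log_4(16) = 2. Case 2: T(n) = O(n^2 log n).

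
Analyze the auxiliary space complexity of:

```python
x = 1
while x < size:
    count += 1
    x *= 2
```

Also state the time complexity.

Space complexity: O(1).
Only a constant amount of auxiliary storage is used; nothing grows with n.
Time complexity: O(log n).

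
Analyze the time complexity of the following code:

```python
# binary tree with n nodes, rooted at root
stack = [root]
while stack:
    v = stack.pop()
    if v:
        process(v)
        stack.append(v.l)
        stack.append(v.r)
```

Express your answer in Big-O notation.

Time complexity: O(n).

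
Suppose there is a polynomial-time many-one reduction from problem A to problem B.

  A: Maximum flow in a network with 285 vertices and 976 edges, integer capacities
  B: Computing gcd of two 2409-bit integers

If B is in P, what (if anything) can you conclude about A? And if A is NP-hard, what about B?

A poly-time reduction A <=_p B means any A-instance can be transformed to a B-instance in poly time.
If B is in P: compose the reduction with B's poly-time algorithm to solve A in poly time, so A is in P.
If A is NP-hard: every NP problem reduces to A, which reduces to B; composing reductions, every NP problem reduces to B, so B is NP-hard.
(Here in fact A is P and B is P.)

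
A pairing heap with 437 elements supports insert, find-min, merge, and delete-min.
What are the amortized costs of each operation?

Pairing heaps are self-adjusting heap-ordered trees. Insert and merge link two roots: O(1). Find-min reads the root: O(1). Delete-min removes the root, then pairs children in two passes; amortized cost is O(log 437) = O(log n).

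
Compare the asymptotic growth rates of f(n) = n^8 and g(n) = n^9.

g(n) = n^9 grows faster: n^9/n^8 = n^1 -> infinity.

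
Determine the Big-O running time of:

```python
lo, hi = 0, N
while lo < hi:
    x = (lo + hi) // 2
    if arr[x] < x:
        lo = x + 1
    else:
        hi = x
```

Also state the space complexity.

Time complexity: O(log n).
Space complexity: O(1).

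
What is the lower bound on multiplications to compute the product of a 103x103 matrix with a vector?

A 103x103 matrix-vector product has 103 inner products of length 103. Output depends on all 103^2 = 10609 matrix entries. At least 10609 multiplications needed.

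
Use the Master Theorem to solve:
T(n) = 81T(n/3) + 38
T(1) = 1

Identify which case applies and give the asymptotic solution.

a=81, b=3, f(n)=38.
log_3(81) = 4 > 0.
Since f(n) = O(n^0) is polynomially smaller than n^4, Case 1 applies.
T(n) = Theta(n^4).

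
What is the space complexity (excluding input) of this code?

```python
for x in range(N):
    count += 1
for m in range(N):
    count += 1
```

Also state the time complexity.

Space complexity: O(1).
Only a constant amount of auxiliary storage is used; nothing grows with n.
Time complexity: O(n).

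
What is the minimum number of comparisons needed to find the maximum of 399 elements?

Finding the maximum requires 398 comparisons. Each comparison eliminates exactly one candidate. With 399 candidates, we need 398 eliminations.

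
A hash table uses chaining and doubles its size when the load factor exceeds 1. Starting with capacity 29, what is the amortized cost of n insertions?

Rehashing occurs when load exceeds 1. Total rehash cost is geometric series summing to O(n). Each insertion itself is O(1). Amortized: O(1).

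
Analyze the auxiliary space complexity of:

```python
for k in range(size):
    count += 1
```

Space complexity: O(1).
Only a constant amount of auxiliary storage is used; nothing grows with n.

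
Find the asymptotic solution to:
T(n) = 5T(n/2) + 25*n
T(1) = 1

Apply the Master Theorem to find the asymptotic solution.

a=5, b=2, f(n)=25*n. log_2(5) = 2.322. Case 1 of Master Theorem: T(n) = O(n^2.322).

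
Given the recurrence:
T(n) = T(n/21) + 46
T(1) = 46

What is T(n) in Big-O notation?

Each step divides n by 21 and adds 46. After log_21(n) steps, T(n) = O(log n).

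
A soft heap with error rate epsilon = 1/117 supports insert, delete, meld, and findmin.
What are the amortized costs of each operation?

Soft heaps (Chazelle) allow up to an epsilon = 1/117 fraction of elements to have corrupted (raised) keys. Insert is O(log(1/epsilon)) = O(log 117) amortized -- the structure maintains heap-ordered binary trees of rank bounded by O(log(1/epsilon)). Meld concatenates root lists: O(1) amortized. Delete and findmin are O(1) amortized.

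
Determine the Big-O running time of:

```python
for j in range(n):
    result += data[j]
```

Time complexity: O(n).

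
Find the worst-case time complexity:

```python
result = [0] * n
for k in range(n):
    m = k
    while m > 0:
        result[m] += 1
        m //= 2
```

Time complexity: O(n log n).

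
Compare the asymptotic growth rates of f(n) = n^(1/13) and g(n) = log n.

f(n) = n^(1/13) grows faster: any positive power of n dominates log n.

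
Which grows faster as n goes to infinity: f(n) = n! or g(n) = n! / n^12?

f(n) = n! grows faster: the ratio n!/(n!/n^12) = n^12 -> infinity.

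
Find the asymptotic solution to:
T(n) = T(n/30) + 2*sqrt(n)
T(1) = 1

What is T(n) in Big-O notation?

Each level contributes sqrt(n/30^k). Geometric series with ratio 1/sqrt(30) < 1 sums to O(sqrt(n)).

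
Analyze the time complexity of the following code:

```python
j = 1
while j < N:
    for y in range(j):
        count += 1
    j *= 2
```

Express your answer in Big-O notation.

Time complexity: O(n).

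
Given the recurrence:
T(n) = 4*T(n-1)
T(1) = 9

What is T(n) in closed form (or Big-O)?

Each step multiplies by 4. T(n) = T(1)*4^(n-1) = 9*4^(n-1).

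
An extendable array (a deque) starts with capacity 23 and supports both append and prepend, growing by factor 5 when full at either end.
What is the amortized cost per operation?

Growth at either end copies all elements; capacities form a geometric sequence with ratio 5, so total copy cost over n operations is O(n) (two geometric series). Amortized O(1).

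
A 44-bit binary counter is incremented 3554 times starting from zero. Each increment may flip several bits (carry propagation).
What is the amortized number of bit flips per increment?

Bit i flips on every 2^i-th increment, so over 3554 increments bit i flips floor(3554/2^i) times. Summing over i: total flips < 2 * 3554. Amortized: < 2 = O(1) per increment.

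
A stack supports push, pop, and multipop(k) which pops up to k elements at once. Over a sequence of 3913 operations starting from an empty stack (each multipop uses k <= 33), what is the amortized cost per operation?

Each element is pushed exactly once and popped at most once (whether by pop or as part of a multipop). So the total number of individual pops over the whole sequence is at most the number of pushes, which is at most 3913. Total work <= 2 * 3913, hence O(1) amortized per operation.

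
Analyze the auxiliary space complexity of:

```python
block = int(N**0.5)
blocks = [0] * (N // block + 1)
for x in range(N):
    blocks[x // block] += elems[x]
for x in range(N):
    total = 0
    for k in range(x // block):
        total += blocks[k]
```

Space complexity: O(sqrt(n)).
Storage scales with sqrt(n).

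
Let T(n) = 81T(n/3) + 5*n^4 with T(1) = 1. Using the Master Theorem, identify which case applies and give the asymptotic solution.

a=81, b=3, f(n)=5*n^4.
log_3(81) = 4, so n^(log_b(a)) = n^4.
f(n) = Theta(n^4), so Case 2 applies.
T(n) = Theta(n^4 log n).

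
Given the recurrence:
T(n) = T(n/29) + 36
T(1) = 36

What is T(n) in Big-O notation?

Each step divides n by 29 and adds 36. After log_29(n) steps, T(n) = O(log n).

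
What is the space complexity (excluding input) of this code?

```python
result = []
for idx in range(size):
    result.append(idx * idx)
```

Space complexity: O(n).
Auxiliary storage grows linearly with the input size n in the worst case.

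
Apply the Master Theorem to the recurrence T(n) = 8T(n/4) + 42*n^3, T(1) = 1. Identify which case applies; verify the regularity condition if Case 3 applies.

a=8, b=4, f(n)=42*n^3.
log_4(8) = 1.5 < 3.
f(n) = Omega(n^(1.5+epsilon)) for some epsilon > 0, so Case 3 is the candidate.
Regularity: a*f(n/b) = 8*42*(n/4)^3 = (8/64)*42*n^3 <= c*f(n) with c = 8/64 < 1. Satisfied.
Case 3: T(n) = Theta(n^3).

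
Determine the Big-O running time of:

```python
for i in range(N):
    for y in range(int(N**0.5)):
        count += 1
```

Time complexity: O(n * sqrt(n)).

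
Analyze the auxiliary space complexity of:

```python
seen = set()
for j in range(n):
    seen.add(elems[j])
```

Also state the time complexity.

Space complexity: O(n).
Auxiliary storage grows linearly with the input size n in the worst case.
Time complexity: O(n).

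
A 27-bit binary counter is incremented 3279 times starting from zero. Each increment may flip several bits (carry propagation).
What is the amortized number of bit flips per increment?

Bit i flips on every 2^i-th increment, so over 3279 increments bit i flips floor(3279/2^i) times. Summing over i: total flips < 2 * 3279. Amortized: < 2 = O(1) per increment.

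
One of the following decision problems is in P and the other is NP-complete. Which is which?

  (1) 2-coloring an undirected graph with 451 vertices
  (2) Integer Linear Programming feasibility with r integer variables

(1) is P: 2-coloring is bipartiteness testing via BFS, O(V+E).
(2) is NP-complete: ILP feasibility is NP-complete (LP relaxation is in P).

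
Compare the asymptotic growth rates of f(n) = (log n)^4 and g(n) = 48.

f(n) = (log n)^4 grows faster: any unbounded function dominates a constant.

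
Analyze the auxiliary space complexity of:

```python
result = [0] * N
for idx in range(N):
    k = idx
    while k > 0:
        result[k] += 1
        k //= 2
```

Space complexity: O(n).
Auxiliary storage grows linearly with the input size n in the worst case.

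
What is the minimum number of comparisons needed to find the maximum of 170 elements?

Finding the maximum requires 169 comparisons. Each comparison eliminates exactly one candidate. With 170 candidates, we need 169 eliminations.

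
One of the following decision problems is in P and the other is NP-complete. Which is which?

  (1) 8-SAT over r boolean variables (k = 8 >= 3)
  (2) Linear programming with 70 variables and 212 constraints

(1) is NP-complete: 3-SAT is NP-complete (Cook-Levin); k-SAT for k>=3 reduces from 3-SAT.
(2) is P: the ellipsoid and interior-point methods run in polynomial time.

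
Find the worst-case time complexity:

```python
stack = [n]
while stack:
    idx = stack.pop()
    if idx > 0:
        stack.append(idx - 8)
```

Time complexity: O(n).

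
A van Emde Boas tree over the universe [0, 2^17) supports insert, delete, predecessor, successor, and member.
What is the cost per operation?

vEB recursively partitions [0, 131072) into sqrt(u) clusters of size sqrt(u). Each operation recurses into either one cluster or the summary, never both: T(u) = T(sqrt(u)) + O(1) => T(u) = O(log log u) = O(log 17). This is worst-case, not just amortized.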